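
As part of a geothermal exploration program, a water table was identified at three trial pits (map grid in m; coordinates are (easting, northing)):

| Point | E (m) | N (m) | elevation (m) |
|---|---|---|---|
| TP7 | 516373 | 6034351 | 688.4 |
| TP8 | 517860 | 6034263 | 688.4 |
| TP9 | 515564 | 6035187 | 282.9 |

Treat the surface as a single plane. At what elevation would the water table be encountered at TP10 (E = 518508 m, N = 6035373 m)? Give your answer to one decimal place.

97.6 m

Two edge vectors: TP7→TP8 = (1487, -88, 0), TP7→TP9 = (-809, 836, -405.5).
Normal n = (TP7→TP8) × (TP7→TP9) = (35684, 602978.5, 1171940).
So ∂z/∂E = −n_x/n_z = −0.030448658 and ∂z/∂N = −n_y/n_z = −0.514513115.
Intercept c from TP7: 688.4 + 15722.86 + 3104752.73 = 3121163.99.
At (518508, 6035373): z = −15787.9 − 3105278.6 + 3121163.99 = 97.6 m.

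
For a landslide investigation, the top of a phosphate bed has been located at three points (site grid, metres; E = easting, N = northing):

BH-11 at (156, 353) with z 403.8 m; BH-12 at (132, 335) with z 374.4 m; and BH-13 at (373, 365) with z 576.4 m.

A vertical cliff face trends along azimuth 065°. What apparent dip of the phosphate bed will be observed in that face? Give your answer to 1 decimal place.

Two edge vectors: BH-11→BH-12 = (-24, -18, -29.4), BH-11→BH-13 = (217, 12, 172.6).
Normal n = (BH-11→BH-12) × (BH-11→BH-13) = (-2754, -2237.4, 3618).
So ∂z/∂E = −n_x/n_z = 0.76119 and ∂z/∂N = −n_y/n_z = 0.61841.
Unit vector along 065° is (sin 65°, cos 65°) = (0.9063, 0.4226).
Slope in that direction = a·(0.9063) + b·(0.4226) = 0.95123.
Apparent dip = arctan|0.95123| = 43.6° (true dip is 44.4°, so apparent ≤ true as expected).

43.6°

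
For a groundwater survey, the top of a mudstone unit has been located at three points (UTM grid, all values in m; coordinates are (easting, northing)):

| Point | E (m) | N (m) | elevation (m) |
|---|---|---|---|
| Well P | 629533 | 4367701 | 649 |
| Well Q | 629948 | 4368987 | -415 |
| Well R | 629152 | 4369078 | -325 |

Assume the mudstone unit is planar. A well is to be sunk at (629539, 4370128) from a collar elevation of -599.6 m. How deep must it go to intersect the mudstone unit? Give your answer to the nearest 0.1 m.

603.8 m

Let the plane be z = a·E + b·N + c.
Well Q−Well P: 415a + 1286b = −1064;  Well R−Well P: −381a + 1377b = −974.
Solving gives a = −0.200263609, b = −0.762745414.
Then c = 649 − a·629533 − b·4367701 = 3458165.46.
At (629539, 4370128): z_contact = −126073.75 − 3333295.09 + 3458165.46 = -1203.38 m.
Depth below ground = -599.6 − (-1203.38) = 603.8 m.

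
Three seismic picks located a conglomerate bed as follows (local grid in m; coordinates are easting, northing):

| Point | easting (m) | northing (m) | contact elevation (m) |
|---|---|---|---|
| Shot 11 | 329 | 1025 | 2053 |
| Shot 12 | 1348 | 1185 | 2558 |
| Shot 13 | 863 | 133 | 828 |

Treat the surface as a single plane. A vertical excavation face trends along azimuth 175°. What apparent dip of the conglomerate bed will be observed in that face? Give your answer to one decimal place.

Two edge vectors: Shot 11→Shot 12 = (1019, 160, 505), Shot 11→Shot 13 = (534, -892, -1225).
Normal n = (Shot 11→Shot 12) × (Shot 11→Shot 13) = (254460, 1517945, -994388).
So ∂z/∂easting = −n_x/n_z = 0.25590 and ∂z/∂northing = −n_y/n_z = 1.52651.
Unit vector along 175° is (sin 175°, cos 175°) = (0.0872, -0.9962).
Slope in that direction = a·(0.0872) + b·(-0.9962) = −1.49840.
Apparent dip = arctan|1.49840| = 56.3° (true dip is 57.1°, so apparent ≤ true as expected).

56.3°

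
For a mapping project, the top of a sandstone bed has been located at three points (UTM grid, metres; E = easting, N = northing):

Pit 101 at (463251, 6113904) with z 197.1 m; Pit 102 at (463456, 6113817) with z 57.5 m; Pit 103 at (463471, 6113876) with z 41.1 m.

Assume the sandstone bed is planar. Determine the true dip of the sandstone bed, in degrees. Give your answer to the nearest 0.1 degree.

36.0°

Let the plane be z = a·E + b·N + c.
Pit 102−Pit 101: 205a − 87b = −139.6;  Pit 103−Pit 101: 220a − 28b = −156.
Solving gives a = −0.72113, b = −0.09463.
Gradient magnitude |∇z| = √(a² + b²) = √(0.52003 + 0.00895) = 0.72732.
True dip = arctan(0.72732) = 36.0°, dipping toward E (azimuth ≈ 083°).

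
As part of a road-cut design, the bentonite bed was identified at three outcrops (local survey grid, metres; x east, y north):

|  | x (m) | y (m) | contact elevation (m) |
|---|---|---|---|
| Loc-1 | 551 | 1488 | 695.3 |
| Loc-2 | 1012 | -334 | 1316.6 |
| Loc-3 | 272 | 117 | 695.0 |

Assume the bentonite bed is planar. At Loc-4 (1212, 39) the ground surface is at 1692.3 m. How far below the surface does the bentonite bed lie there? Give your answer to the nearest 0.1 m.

282.9 m

Two edge vectors: Loc-1→Loc-2 = (461, -1822, 621.3), Loc-1→Loc-3 = (-279, -1371, -0.3).
Normal n = (Loc-1→Loc-2) × (Loc-1→Loc-3) = (852348.9, -173204.4, -1140369).
So ∂z/∂x = −n_x/n_z = 0.747433 and ∂z/∂y = −n_y/n_z = −0.151885.
Intercept c from Loc-1: 695.3 − 411.84 + 226.00 = 509.47.
At (1212, 39): z_contact = 905.89 − 5.92 + 509.47 = 1409.43 m.
Depth below ground = 1692.3 − 1409.43 = 282.9 m.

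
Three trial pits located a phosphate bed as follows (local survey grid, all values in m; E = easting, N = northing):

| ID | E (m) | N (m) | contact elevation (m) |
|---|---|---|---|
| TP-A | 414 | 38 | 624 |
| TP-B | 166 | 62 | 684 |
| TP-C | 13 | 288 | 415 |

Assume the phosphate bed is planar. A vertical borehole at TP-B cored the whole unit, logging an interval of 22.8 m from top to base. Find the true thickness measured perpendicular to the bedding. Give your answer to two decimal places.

Let the plane be z = a·E + b·N + c.
TP-B−TP-A: −248a + 24b = 60;  TP-C−TP-A: −401a + 250b = −209.
Solving gives a = −0.38216, b = −1.44898.
|∇z| = √(a²+b²) = 1.49853, so dip δ = arctan(1.49853) = 56.28°.
True thickness = vertical thickness × cos δ = 22.8 × cos 56.28° = 12.66 m.

12.66 m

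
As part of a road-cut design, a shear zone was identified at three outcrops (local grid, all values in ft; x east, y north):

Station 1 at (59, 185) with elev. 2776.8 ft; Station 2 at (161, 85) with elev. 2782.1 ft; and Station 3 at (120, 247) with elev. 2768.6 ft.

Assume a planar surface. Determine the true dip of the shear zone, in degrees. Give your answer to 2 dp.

Two edge vectors: Station 1→Station 2 = (102, -100, 5.3), Station 1→Station 3 = (61, 62, -8.2).
Normal n = (Station 1→Station 2) × (Station 1→Station 3) = (491.4, 1159.7, 12424).
So ∂z/∂x = −n_x/n_z = −0.03955 and ∂z/∂y = −n_y/n_z = −0.09334.
Gradient magnitude |∇z| = √(a² + b²) = √(0.00156 + 0.00871) = 0.10138.
True dip = arctan(0.10138) = 5.79°, dipping toward NNE (azimuth ≈ 023°).

5.79°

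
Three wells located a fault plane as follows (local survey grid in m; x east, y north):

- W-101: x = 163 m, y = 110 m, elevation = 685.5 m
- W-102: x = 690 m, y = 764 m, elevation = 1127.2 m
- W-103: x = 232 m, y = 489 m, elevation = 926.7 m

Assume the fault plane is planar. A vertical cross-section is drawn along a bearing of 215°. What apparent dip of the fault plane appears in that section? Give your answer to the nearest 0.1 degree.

28.7°

Two edge vectors: W-101→W-102 = (527, 654, 441.7), W-101→W-103 = (69, 379, 241.2).
Normal n = (W-101→W-102) × (W-101→W-103) = (-9659.5, -96635.1, 154607).
So ∂z/∂x = −n_x/n_z = 0.06248 and ∂z/∂y = −n_y/n_z = 0.62504.
Unit vector along 215° is (sin 215°, cos 215°) = (-0.5736, -0.8192).
Slope in that direction = a·(-0.5736) + b·(-0.8192) = −0.54784.
Apparent dip = arctan|0.54784| = 28.7° (true dip is 32.1°, so apparent ≤ true as expected).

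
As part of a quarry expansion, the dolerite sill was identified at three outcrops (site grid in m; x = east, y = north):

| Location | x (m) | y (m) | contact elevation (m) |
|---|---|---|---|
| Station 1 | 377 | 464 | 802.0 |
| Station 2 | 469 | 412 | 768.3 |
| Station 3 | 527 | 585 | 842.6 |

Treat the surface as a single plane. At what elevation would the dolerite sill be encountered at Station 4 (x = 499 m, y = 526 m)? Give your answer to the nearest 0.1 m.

Two edge vectors: Station 1→Station 2 = (92, -52, -33.7), Station 1→Station 3 = (150, 121, 40.6).
Normal n = (Station 1→Station 2) × (Station 1→Station 3) = (1966.5, -8790.2, 18932).
So ∂z/∂x = −n_x/n_z = −0.10387 and ∂z/∂y = −n_y/n_z = 0.46430.
Intercept c from Station 1: 802 + 39.16 − 215.44 = 625.72.
At (499, 526): z = −51.8 + 244.2 + 625.72 = 818.1 m.

818.1 m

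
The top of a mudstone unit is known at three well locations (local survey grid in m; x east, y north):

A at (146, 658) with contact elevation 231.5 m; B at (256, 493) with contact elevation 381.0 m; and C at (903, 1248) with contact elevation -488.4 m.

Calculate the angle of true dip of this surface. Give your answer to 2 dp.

45.74°

Two edge vectors: A→B = (110, -165, 149.5), A→C = (757, 590, -719.9).
Normal n = (A→B) × (A→C) = (30578.5, 192360.5, 189805).
So ∂z/∂x = −n_x/n_z = −0.16110 and ∂z/∂y = −n_y/n_z = −1.01346.
Gradient magnitude |∇z| = √(a² + b²) = √(0.02595 + 1.02711) = 1.02619.
True dip = arctan(1.02619) = 45.74°, dipping toward N (azimuth ≈ 009°).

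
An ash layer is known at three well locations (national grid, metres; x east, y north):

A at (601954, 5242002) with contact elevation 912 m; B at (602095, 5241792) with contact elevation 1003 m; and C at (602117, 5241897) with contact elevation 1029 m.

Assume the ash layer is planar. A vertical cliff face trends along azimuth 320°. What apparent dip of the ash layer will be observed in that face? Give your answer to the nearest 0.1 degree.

23.3°

Two edge vectors: A→B = (141, -210, 91), A→C = (163, -105, 117).
Normal n = (A→B) × (A→C) = (-15015, -1664, 19425).
So ∂z/∂x = −n_x/n_z = 0.77297 and ∂z/∂y = −n_y/n_z = 0.08566.
Unit vector along 320° is (sin 320°, cos 320°) = (-0.6428, 0.7660).
Slope in that direction = a·(-0.6428) + b·(0.7660) = −0.43124.
Apparent dip = arctan|0.43124| = 23.3° (true dip is 37.9°, so apparent ≤ true as expected).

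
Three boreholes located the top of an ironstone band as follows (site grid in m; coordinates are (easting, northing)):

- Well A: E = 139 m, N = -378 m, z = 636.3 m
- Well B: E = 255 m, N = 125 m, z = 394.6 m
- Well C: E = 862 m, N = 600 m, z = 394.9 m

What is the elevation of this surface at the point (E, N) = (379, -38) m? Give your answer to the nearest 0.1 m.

Two edge vectors: Well A→Well B = (116, 503, -241.7), Well A→Well C = (723, 978, -241.4).
Normal n = (Well A→Well B) × (Well A→Well C) = (114958.4, -146746.7, -250221).
So ∂z/∂E = −n_x/n_z = 0.45943 and ∂z/∂N = −n_y/n_z = −0.58647.
Intercept c from Well A: 636.3 − 63.86 − 221.69 = 350.75.
At (379, -38): z = 174.1 + 22.3 + 350.75 = 547.2 m.

547.2 m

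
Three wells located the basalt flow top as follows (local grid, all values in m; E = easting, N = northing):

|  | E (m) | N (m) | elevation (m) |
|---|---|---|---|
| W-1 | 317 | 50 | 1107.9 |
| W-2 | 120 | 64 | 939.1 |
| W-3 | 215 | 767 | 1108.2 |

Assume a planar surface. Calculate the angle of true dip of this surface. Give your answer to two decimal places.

Let the plane be z = a·E + b·N + c.
W-2−W-1: −197a + 14b = −168.8;  W-3−W-1: −102a + 717b = 0.3.
Solving gives a = 0.86563, b = 0.12356.
Gradient magnitude |∇z| = √(a² + b²) = √(0.74932 + 0.01527) = 0.87441.
True dip = arctan(0.87441) = 41.17°, dipping toward W (azimuth ≈ 262°).

41.17°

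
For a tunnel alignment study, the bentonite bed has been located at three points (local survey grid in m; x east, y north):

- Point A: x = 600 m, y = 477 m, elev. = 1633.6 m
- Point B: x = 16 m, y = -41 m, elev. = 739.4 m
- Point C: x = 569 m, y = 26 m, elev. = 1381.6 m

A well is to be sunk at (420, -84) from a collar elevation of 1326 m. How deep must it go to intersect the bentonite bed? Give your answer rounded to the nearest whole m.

162 m

Let the plane be z = a·x + b·y + c.
Point B−Point A: −584a − 518b = −894.2;  Point C−Point A: −31a − 451b = −252.
Solving gives a = 1.10279, b = 0.48296.
Then c = 1633.6 − a·600 − b·477 = 741.56.
At (420, -84): z_contact = 463.2 − 40.6 + 741.56 = 1164.2 m.
Depth below ground = 1326 − 1164.2 = 162 m.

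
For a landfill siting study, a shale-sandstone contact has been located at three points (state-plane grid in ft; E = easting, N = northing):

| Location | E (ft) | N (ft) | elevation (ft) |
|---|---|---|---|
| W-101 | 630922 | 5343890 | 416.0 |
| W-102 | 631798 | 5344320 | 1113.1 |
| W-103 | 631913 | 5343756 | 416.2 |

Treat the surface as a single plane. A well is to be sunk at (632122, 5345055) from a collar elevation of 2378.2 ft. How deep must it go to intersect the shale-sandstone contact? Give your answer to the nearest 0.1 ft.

275.4 ft

Two edge vectors: W-101→W-102 = (876, 430, 697.1), W-101→W-103 = (991, -134, 0.2).
Normal n = (W-101→W-102) × (W-101→W-103) = (93497.4, 690650.9, -543514).
So ∂z/∂E = −n_x/n_z = 0.172023904 and ∂z/∂N = −n_y/n_z = 1.270714094.
Intercept c from W-101: 416 − 108533.67 − 6790556.34 = −6898674.00.
At (632122, 5345055): z_contact = 108740.09 + 6792036.72 − 6898674.00 = 2102.81 ft.
Depth below ground = 2378.2 − 2102.81 = 275.4 ft.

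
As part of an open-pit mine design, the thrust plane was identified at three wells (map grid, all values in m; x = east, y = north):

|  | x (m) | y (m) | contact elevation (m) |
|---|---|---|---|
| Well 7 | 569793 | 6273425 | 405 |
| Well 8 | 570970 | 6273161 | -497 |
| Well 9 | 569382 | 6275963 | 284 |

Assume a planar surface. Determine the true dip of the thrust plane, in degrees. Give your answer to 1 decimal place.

39.6°

Let the plane be z = a·x + b·y + c.
Well 8−Well 7: 1177a − 264b = −902;  Well 9−Well 7: −411a + 2538b = −121.
Solving gives a = −0.80634, b = −0.17825.
Gradient magnitude |∇z| = √(a² + b²) = √(0.65018 + 0.03177) = 0.82580.
True dip = arctan(0.82580) = 39.6°, dipping toward ENE (azimuth ≈ 078°).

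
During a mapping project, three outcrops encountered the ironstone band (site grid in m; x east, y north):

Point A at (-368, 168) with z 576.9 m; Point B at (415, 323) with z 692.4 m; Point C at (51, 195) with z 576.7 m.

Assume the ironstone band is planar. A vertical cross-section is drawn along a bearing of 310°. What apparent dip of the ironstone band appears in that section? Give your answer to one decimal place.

Two edge vectors: Point A→Point B = (783, 155, 115.5), Point A→Point C = (419, 27, -0.2).
Normal n = (Point A→Point B) × (Point A→Point C) = (-3149.5, 48551.1, -43804).
So ∂z/∂x = −n_x/n_z = −0.07190 and ∂z/∂y = −n_y/n_z = 1.10837.
Unit vector along 310° is (sin 310°, cos 310°) = (-0.7660, 0.6428).
Slope in that direction = a·(-0.7660) + b·(0.6428) = 0.76753.
Apparent dip = arctan|0.76753| = 37.5° (true dip is 48.0°, so apparent ≤ true as expected).

37.5°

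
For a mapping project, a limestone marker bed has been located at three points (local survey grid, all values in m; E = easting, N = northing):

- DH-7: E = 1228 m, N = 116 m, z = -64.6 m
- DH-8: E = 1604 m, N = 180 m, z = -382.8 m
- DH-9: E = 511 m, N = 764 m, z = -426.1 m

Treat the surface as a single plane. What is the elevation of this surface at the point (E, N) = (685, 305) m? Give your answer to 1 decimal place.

41.1 m

Let the plane be z = a·E + b·N + c.
DH-8−DH-7: 376a + 64b = −318.2;  DH-9−DH-7: −717a + 648b = −361.5.
Solving gives a = −0.632245, b = −1.257437.
Then c = -64.6 − a·1228 − b·116 = 857.66.
At (685, 305): z = −433.1 − 383.5 + 857.66 = 41.1 m.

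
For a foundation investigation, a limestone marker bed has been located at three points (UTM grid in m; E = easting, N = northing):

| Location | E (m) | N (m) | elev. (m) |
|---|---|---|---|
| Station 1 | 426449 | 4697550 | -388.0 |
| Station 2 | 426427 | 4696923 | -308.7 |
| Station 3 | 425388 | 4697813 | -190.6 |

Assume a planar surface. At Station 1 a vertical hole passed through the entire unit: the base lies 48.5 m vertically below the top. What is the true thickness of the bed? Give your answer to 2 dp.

47.09 m

Let the plane be z = a·E + b·N + c.
Station 2−Station 1: −22a − 627b = 79.3;  Station 3−Station 1: −1061a + 263b = 197.4.
Solving gives a = −0.21553, b = −0.11891.
|∇z| = √(a²+b²) = 0.24615, so dip δ = arctan(0.24615) = 13.83°.
True thickness = vertical thickness × cos δ = 48.5 × cos 13.83° = 47.09 m.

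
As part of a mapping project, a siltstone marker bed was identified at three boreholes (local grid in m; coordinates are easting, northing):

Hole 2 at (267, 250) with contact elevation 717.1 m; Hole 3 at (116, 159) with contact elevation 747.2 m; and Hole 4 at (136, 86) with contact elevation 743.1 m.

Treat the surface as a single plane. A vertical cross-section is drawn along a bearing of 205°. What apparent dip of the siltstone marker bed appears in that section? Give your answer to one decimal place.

4.8°

Let the plane be z = a·easting + b·northing + c.
Hole 3−Hole 2: −151a − 91b = 30.1;  Hole 4−Hole 2: −131a − 164b = 26.
Solving gives a = −0.20014, b = 0.00133.
Unit vector along 205° is (sin 205°, cos 205°) = (-0.4226, -0.9063).
Slope in that direction = a·(-0.4226) + b·(-0.9063) = 0.08338.
Apparent dip = arctan|0.08338| = 4.8° (true dip is 11.3°, so apparent ≤ true as expected).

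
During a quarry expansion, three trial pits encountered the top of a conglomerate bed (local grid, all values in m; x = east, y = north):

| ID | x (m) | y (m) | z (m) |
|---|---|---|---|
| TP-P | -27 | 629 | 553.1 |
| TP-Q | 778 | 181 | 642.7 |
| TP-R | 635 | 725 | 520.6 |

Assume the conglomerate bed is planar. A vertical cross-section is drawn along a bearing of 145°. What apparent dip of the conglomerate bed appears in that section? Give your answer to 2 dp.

Let the plane be z = a·x + b·y + c.
TP-Q−TP-P: 805a − 448b = 89.6;  TP-R−TP-P: 662a + 96b = −32.5.
Solving gives a = −0.01594, b = −0.22864.
Unit vector along 145° is (sin 145°, cos 145°) = (0.5736, -0.8192).
Slope in that direction = a·(0.5736) + b·(-0.8192) = 0.17815.
Apparent dip = arctan|0.17815| = 10.10° (true dip is 12.9°, so apparent ≤ true as expected).

10.10°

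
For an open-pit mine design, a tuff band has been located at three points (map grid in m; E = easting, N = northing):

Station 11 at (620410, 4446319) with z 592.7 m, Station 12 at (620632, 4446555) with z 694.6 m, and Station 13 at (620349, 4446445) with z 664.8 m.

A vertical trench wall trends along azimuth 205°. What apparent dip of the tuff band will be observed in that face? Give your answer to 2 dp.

23.45°

Let the plane be z = a·E + b·N + c.
Station 12−Station 11: 222a + 236b = 101.9;  Station 13−Station 11: −61a + 126b = 72.1.
Solving gives a = −0.09857, b = 0.52450.
Unit vector along 205° is (sin 205°, cos 205°) = (-0.4226, -0.9063).
Slope in that direction = a·(-0.4226) + b·(-0.9063) = −0.43370.
Apparent dip = arctan|0.43370| = 23.45° (true dip is 28.1°, so apparent ≤ true as expected).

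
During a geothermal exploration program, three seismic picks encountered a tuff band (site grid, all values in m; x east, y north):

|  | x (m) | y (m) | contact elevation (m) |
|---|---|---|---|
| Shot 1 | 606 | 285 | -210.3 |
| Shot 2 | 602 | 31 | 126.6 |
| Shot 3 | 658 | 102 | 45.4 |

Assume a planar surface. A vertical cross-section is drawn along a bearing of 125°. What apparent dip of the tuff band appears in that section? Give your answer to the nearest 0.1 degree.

43.7°

Two edge vectors: Shot 1→Shot 2 = (-4, -254, 336.9), Shot 1→Shot 3 = (52, -183, 255.7).
Normal n = (Shot 1→Shot 2) × (Shot 1→Shot 3) = (-3295.1, 18541.6, 13940).
So ∂z/∂x = −n_x/n_z = 0.23638 and ∂z/∂y = −n_y/n_z = −1.33010.
Unit vector along 125° is (sin 125°, cos 125°) = (0.8192, -0.5736).
Slope in that direction = a·(0.8192) + b·(-0.5736) = 0.95654.
Apparent dip = arctan|0.95654| = 43.7° (true dip is 53.5°, so apparent ≤ true as expected).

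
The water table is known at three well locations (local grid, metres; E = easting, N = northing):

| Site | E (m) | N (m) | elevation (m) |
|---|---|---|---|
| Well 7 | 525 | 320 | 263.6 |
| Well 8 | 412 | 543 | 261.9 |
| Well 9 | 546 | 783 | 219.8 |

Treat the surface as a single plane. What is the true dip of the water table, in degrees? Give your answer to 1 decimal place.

10.2°

Two edge vectors: Well 7→Well 8 = (-113, 223, -1.7), Well 7→Well 9 = (21, 463, -43.8).
Normal n = (Well 7→Well 8) × (Well 7→Well 9) = (-8980.3, -4985.1, -57002).
So ∂z/∂E = −n_x/n_z = −0.15754 and ∂z/∂N = −n_y/n_z = −0.08745.
Gradient magnitude |∇z| = √(a² + b²) = √(0.02482 + 0.00765) = 0.18019.
True dip = arctan(0.18019) = 10.2°, dipping toward ENE (azimuth ≈ 061°).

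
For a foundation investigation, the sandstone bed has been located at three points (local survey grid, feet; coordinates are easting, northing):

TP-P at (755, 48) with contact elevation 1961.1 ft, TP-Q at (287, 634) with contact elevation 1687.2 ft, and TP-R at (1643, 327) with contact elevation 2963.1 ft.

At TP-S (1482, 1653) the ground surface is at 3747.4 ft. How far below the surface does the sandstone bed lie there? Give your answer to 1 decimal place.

488.6 ft

Let the plane be z = a·easting + b·northing + c.
TP-Q−TP-P: −468a + 586b = −273.9;  TP-R−TP-P: 888a + 279b = 1002.
Solving gives a = 1.019434, b = 0.346749.
Then c = 1961.1 − a·755 − b·48 = 1174.78.
At (1482, 1653): z_contact = 1510.80 + 573.18 + 1174.78 = 3258.76 ft.
Depth below ground = 3747.4 − 3258.76 = 488.6 ft.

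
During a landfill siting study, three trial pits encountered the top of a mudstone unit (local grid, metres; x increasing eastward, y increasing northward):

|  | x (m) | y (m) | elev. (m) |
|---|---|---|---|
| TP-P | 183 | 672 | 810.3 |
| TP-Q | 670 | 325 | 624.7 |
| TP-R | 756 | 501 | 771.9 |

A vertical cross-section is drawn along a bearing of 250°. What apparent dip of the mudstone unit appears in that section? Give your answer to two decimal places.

22.25°

Two edge vectors: TP-P→TP-Q = (487, -347, -185.6), TP-P→TP-R = (573, -171, -38.4).
Normal n = (TP-P→TP-Q) × (TP-P→TP-R) = (-18412.8, -87648, 115554).
So ∂z/∂x = −n_x/n_z = 0.15934 and ∂z/∂y = −n_y/n_z = 0.75850.
Unit vector along 250° is (sin 250°, cos 250°) = (-0.9397, -0.3420).
Slope in that direction = a·(-0.9397) + b·(-0.3420) = −0.40916.
Apparent dip = arctan|0.40916| = 22.25° (true dip is 37.8°, so apparent ≤ true as expected).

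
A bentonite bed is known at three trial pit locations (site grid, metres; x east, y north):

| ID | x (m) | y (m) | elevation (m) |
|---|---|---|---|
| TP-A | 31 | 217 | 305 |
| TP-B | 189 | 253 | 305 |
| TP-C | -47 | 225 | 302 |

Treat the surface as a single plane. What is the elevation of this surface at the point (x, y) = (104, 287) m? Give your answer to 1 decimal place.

Two edge vectors: TP-A→TP-B = (158, 36, 0), TP-A→TP-C = (-78, 8, -3).
Normal n = (TP-A→TP-B) × (TP-A→TP-C) = (-108, 474, 4072).
So ∂z/∂x = −n_x/n_z = 0.02652 and ∂z/∂y = −n_y/n_z = −0.11640.
Intercept c from TP-A: 305 − 0.82 + 25.26 = 329.44.
At (104, 287): z = 2.8 − 33.4 + 329.44 = 298.8 m.

298.8 m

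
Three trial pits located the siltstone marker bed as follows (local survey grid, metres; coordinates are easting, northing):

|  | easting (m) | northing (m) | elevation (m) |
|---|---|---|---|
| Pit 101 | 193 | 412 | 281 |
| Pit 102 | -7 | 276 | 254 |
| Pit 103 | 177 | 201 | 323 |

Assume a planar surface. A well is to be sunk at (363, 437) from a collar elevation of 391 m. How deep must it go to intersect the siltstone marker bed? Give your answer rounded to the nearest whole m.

Two edge vectors: Pit 101→Pit 102 = (-200, -136, -27), Pit 101→Pit 103 = (-16, -211, 42).
Normal n = (Pit 101→Pit 102) × (Pit 101→Pit 103) = (-11409, 8832, 40024).
So ∂z/∂easting = −n_x/n_z = 0.28505 and ∂z/∂northing = −n_y/n_z = −0.22067.
Intercept c from Pit 101: 281 − 55.02 + 90.92 = 316.90.
At (363, 437): z_contact = 103.5 − 96.4 + 316.90 = 323.9 m.
Depth below ground = 391 − 323.9 = 67 m.

67 m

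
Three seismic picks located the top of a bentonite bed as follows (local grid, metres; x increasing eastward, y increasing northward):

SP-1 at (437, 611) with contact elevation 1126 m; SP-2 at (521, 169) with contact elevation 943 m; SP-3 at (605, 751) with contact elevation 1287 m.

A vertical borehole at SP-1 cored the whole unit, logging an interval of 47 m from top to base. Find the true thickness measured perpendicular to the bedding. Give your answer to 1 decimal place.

Let the plane be z = a·x + b·y + c.
SP-2−SP-1: 84a − 442b = −183;  SP-3−SP-1: 168a + 140b = 161.
Solving gives a = 0.52946, b = 0.51465.
|∇z| = √(a²+b²) = 0.73837, so dip δ = arctan(0.73837) = 36.44°.
True thickness = vertical thickness × cos δ = 47 × cos 36.44° = 37.8 m.

37.8 m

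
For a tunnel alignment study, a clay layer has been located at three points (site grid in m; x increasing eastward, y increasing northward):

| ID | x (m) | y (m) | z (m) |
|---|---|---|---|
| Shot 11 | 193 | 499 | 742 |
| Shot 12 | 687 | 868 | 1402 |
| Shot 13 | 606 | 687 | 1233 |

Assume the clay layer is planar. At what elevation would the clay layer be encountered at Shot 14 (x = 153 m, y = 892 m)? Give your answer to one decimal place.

Let the plane be z = a·x + b·y + c.
Shot 12−Shot 11: 494a + 369b = 660;  Shot 13−Shot 11: 413a + 188b = 491.
Solving gives a = 0.95924, b = 0.50443.
Then c = 742 − a·193 − b·499 = 305.16.
At (153, 892): z = 146.8 + 449.9 + 305.16 = 901.9 m.

901.9 m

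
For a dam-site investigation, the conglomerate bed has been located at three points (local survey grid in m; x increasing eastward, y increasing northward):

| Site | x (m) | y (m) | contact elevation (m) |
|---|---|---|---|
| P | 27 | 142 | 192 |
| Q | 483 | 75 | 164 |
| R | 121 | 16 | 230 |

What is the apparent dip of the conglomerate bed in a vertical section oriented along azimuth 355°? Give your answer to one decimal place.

Two edge vectors: P→Q = (456, -67, -28), P→R = (94, -126, 38).
Normal n = (P→Q) × (P→R) = (-6074, -19960, -51158).
So ∂z/∂x = −n_x/n_z = −0.11873 and ∂z/∂y = −n_y/n_z = −0.39016.
Unit vector along 355° is (sin 355°, cos 355°) = (-0.0872, 0.9962).
Slope in that direction = a·(-0.0872) + b·(0.9962) = −0.37833.
Apparent dip = arctan|0.37833| = 20.7° (true dip is 22.2°, so apparent ≤ true as expected).

20.7°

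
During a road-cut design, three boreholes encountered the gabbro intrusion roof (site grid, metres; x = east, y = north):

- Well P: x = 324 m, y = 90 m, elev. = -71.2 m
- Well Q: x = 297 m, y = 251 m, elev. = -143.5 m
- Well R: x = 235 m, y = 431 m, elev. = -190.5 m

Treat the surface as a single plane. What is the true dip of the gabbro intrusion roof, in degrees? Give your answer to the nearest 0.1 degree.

51.0°

Let the plane be z = a·x + b·y + c.
Well Q−Well P: −27a + 161b = −72.3;  Well R−Well P: −89a + 341b = −119.3.
Solving gives a = −1.06345, b = −0.62741.
Gradient magnitude |∇z| = √(a² + b²) = √(1.13093 + 0.39364) = 1.23474.
True dip = arctan(1.23474) = 51.0°, dipping toward ENE (azimuth ≈ 059°).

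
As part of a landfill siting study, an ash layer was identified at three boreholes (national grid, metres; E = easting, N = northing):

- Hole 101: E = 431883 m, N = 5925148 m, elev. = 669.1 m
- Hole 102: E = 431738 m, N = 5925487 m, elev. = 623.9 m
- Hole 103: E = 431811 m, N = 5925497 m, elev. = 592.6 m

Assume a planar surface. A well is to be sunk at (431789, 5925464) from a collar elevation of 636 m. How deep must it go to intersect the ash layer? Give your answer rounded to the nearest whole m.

25 m

Let the plane be z = a·E + b·N + c.
Hole 102−Hole 101: −145a + 339b = −45.2;  Hole 103−Hole 101: −72a + 349b = −76.5.
Solving gives a = −0.38778104, b = −0.29919838.
Then c = 669.1 − a·431883 − b·5925148 = 1940939.83.
At (431789, 5925464): z_contact = −167439.6 − 1772889.2 + 1940939.83 = 611.0 m.
Depth below ground = 636 − 611.0 = 25 m.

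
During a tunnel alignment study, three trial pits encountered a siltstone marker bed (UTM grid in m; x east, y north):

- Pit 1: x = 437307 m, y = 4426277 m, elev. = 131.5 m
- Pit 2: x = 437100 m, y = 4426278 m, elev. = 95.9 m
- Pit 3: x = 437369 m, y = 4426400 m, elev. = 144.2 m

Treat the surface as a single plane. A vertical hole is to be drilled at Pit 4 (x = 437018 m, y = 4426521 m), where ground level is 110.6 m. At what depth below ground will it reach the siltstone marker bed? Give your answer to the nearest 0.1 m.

24.8 m

Two edge vectors: Pit 1→Pit 2 = (-207, 1, -35.6), Pit 1→Pit 3 = (62, 123, 12.7).
Normal n = (Pit 1→Pit 2) × (Pit 1→Pit 3) = (4391.5, 421.7, -25523).
So ∂z/∂x = −n_x/n_z = 0.172060494 and ∂z/∂y = −n_y/n_z = 0.016522352.
Intercept c from Pit 1: 131.5 − 75243.26 − 73132.51 = −148244.27.
At (437018, 4426521): z_contact = 75193.53 + 73136.54 − 148244.27 = 85.81 m.
Depth below ground = 110.6 − 85.81 = 24.8 m.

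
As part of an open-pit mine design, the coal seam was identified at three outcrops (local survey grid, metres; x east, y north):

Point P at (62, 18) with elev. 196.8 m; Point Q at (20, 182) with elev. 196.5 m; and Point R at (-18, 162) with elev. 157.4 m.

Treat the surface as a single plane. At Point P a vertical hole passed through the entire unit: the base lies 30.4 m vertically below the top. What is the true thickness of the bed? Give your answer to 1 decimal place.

Let the plane be z = a·x + b·y + c.
Point Q−Point P: −42a + 164b = −0.3;  Point R−Point P: −80a + 144b = −39.4.
Solving gives a = 0.90758, b = 0.23060.
|∇z| = √(a²+b²) = 0.93642, so dip δ = arctan(0.93642) = 43.12°.
True thickness = vertical thickness × cos δ = 30.4 × cos 43.12° = 22.2 m.

22.2 m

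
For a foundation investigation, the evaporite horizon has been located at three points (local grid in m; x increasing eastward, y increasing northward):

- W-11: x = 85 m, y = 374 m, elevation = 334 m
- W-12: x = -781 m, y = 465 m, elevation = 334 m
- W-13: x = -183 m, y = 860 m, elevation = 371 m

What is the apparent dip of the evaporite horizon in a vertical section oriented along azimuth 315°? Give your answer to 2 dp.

Let the plane be z = a·x + b·y + c.
W-12−W-11: −866a + 91b = 0;  W-13−W-11: −268a + 486b = 37.
Solving gives a = 0.00849, b = 0.08081.
Unit vector along 315° is (sin 315°, cos 315°) = (-0.7071, 0.7071).
Slope in that direction = a·(-0.7071) + b·(0.7071) = 0.05114.
Apparent dip = arctan|0.05114| = 2.93° (true dip is 4.6°, so apparent ≤ true as expected).

2.93°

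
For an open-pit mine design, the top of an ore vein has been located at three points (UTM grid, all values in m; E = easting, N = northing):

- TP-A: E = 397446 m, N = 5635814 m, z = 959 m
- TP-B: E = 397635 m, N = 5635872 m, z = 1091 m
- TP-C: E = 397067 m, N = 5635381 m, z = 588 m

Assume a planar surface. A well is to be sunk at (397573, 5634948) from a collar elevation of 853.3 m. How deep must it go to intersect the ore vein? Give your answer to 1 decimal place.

Let the plane be z = a·E + b·N + c.
TP-B−TP-A: 189a + 58b = 132;  TP-C−TP-A: −379a − 433b = −371.
Solving gives a = 0.595405563, b = 0.335661181.
Then c = 959 − a·397446 − b·5635814 = −2127406.54.
At (397573, 5634948): z_contact = 236717.18 + 1891433.30 − 2127406.54 = 743.93 m.
Depth below ground = 853.3 − 743.93 = 109.4 m.

109.4 m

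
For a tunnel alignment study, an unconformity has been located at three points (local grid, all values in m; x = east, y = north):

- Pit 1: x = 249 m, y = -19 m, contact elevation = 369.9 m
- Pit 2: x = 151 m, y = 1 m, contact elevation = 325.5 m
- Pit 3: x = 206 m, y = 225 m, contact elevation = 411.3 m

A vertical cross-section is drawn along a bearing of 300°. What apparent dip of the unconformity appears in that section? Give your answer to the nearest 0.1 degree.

Let the plane be z = a·x + b·y + c.
Pit 2−Pit 1: −98a + 20b = −44.4;  Pit 3−Pit 1: −43a + 244b = 41.4.
Solving gives a = 0.50588, b = 0.25882.
Unit vector along 300° is (sin 300°, cos 300°) = (-0.8660, 0.5000).
Slope in that direction = a·(-0.8660) + b·(0.5000) = −0.30870.
Apparent dip = arctan|0.30870| = 17.2° (true dip is 29.6°, so apparent ≤ true as expected).

17.2°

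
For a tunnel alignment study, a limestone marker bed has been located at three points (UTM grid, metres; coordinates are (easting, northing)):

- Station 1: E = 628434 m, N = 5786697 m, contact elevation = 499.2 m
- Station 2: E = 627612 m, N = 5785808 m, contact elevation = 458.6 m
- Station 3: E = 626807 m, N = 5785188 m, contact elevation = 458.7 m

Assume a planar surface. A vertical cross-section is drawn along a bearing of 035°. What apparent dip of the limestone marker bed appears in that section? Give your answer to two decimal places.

Two edge vectors: Station 1→Station 2 = (-822, -889, -40.6), Station 1→Station 3 = (-1627, -1509, -40.5).
Normal n = (Station 1→Station 2) × (Station 1→Station 3) = (-25260.9, 32765.2, -206005).
So ∂z/∂E = −n_x/n_z = −0.12262 and ∂z/∂N = −n_y/n_z = 0.15905.
Unit vector along 035° is (sin 35°, cos 35°) = (0.5736, 0.8192).
Slope in that direction = a·(0.5736) + b·(0.8192) = 0.05995.
Apparent dip = arctan|0.05995| = 3.43° (true dip is 11.4°, so apparent ≤ true as expected).

3.43°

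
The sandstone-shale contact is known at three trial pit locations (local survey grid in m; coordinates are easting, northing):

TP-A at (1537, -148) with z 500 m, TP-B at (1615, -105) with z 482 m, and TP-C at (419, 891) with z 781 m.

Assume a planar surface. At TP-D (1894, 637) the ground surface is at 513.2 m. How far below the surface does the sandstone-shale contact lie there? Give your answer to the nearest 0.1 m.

87.4 m

Let the plane be z = a·easting + b·northing + c.
TP-B−TP-A: 78a + 43b = −18;  TP-C−TP-A: −1118a + 1039b = 281.
Solving gives a = −0.238429, b = 0.013894.
Then c = 500 − a·1537 − b·-148 = 868.52.
At (1894, 637): z_contact = −451.58 + 8.85 + 868.52 = 425.79 m.
Depth below ground = 513.2 − 425.79 = 87.4 m.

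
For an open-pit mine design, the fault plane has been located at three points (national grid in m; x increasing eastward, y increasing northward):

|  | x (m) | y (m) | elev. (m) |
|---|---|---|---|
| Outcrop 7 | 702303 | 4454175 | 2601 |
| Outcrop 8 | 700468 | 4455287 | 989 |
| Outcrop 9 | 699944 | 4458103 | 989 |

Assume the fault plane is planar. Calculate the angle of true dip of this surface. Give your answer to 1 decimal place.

45.2°

Two edge vectors: Outcrop 7→Outcrop 8 = (-1835, 1112, -1612), Outcrop 7→Outcrop 9 = (-2359, 3928, -1612).
Normal n = (Outcrop 7→Outcrop 8) × (Outcrop 7→Outcrop 9) = (4539392, 844688, -4584672).
So ∂z/∂x = −n_x/n_z = 0.99012 and ∂z/∂y = −n_y/n_z = 0.18424.
Gradient magnitude |∇z| = √(a² + b²) = √(0.98034 + 0.03395) = 1.00712.
True dip = arctan(1.00712) = 45.2°, dipping toward W (azimuth ≈ 259°).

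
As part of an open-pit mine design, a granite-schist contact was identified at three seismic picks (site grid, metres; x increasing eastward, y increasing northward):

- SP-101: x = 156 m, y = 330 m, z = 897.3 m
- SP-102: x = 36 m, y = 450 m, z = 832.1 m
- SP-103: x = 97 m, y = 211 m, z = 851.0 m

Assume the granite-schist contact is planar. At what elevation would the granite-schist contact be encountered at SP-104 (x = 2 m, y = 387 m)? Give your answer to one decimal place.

Two edge vectors: SP-101→SP-102 = (-120, 120, -65.2), SP-101→SP-103 = (-59, -119, -46.3).
Normal n = (SP-101→SP-102) × (SP-101→SP-103) = (-13314.8, -1709.2, 21360).
So ∂z/∂x = −n_x/n_z = 0.62335 and ∂z/∂y = −n_y/n_z = 0.08002.
Intercept c from SP-101: 897.3 − 97.24 − 26.41 = 773.65.
At (2, 387): z = 1.2 + 31.0 + 773.65 = 805.9 m.

805.9 m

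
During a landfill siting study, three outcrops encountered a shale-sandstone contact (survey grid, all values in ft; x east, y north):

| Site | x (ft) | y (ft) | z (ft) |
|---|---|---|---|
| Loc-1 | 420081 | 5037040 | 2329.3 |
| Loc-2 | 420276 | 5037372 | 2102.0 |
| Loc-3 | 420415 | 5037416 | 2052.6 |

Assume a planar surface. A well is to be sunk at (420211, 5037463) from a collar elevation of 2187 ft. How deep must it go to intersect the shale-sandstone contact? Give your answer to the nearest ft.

127 ft

Let the plane be z = a·x + b·y + c.
Loc-2−Loc-1: 195a + 332b = −227.3;  Loc-3−Loc-1: 334a + 376b = −276.7.
Solving gives a = −0.17034710, b = −0.58458529.
Then c = 2329.3 − a·420081 − b·5037040 = 3018468.35.
At (420211, 5037463): z_contact = −71581.7 − 2944826.7 + 3018468.35 = 2059.9 ft.
Depth below ground = 2187 − 2059.9 = 127 ft.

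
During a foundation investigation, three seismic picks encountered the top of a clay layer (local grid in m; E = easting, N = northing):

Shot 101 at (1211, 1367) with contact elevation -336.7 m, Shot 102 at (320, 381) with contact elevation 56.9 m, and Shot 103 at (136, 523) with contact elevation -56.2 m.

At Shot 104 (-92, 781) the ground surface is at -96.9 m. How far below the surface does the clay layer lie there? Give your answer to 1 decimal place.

Let the plane be z = a·E + b·N + c.
Shot 102−Shot 101: −891a − 986b = 393.6;  Shot 103−Shot 101: −1075a − 844b = 280.5.
Solving gives a = 0.180634, b = −0.562418.
Then c = -336.7 − a·1211 − b·1367 = 213.38.
At (-92, 781): z_contact = −16.62 − 439.25 + 213.38 = -242.49 m.
Depth below ground = -96.9 − (-242.49) = 145.6 m.

145.6 m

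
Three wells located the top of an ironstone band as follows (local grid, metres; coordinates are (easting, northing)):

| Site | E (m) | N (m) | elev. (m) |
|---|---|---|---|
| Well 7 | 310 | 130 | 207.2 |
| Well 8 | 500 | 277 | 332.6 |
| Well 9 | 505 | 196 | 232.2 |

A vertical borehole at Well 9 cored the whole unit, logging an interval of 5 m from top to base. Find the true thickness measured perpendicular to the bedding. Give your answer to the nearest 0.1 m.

Two edge vectors: Well 7→Well 8 = (190, 147, 125.4), Well 7→Well 9 = (195, 66, 25).
Normal n = (Well 7→Well 8) × (Well 7→Well 9) = (-4601.4, 19703, -16125).
So ∂z/∂E = −n_x/n_z = −0.28536 and ∂z/∂N = −n_y/n_z = 1.22189.
|∇z| = √(a²+b²) = 1.25477, so dip δ = arctan(1.25477) = 51.45°.
True thickness = vertical thickness × cos δ = 5 × cos 51.45° = 3.1 m.

3.1 m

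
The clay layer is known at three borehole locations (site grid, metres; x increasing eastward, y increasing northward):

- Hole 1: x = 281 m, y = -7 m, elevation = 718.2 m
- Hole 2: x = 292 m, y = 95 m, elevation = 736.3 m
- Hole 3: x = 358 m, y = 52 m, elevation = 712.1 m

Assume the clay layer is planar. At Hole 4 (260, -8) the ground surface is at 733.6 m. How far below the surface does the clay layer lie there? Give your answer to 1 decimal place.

Two edge vectors: Hole 1→Hole 2 = (11, 102, 18.1), Hole 1→Hole 3 = (77, 59, -6.1).
Normal n = (Hole 1→Hole 2) × (Hole 1→Hole 3) = (-1690.1, 1460.8, -7205).
So ∂z/∂x = −n_x/n_z = −0.23457 and ∂z/∂y = −n_y/n_z = 0.20275.
Intercept c from Hole 1: 718.2 + 65.92 + 1.42 = 785.53.
At (260, -8): z_contact = −60.99 − 1.62 + 785.53 = 722.92 m.
Depth below ground = 733.6 − 722.92 = 10.7 m.

10.7 m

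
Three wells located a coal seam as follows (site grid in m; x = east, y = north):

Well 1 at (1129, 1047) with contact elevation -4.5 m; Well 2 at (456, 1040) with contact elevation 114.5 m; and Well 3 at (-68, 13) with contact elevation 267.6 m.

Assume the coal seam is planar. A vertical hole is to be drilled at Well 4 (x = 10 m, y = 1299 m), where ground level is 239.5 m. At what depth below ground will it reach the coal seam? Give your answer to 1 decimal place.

61.7 m

Two edge vectors: Well 1→Well 2 = (-673, -7, 119), Well 1→Well 3 = (-1197, -1034, 272.1).
Normal n = (Well 1→Well 2) × (Well 1→Well 3) = (121141.3, 40680.3, 687503).
So ∂z/∂x = −n_x/n_z = −0.176205 and ∂z/∂y = −n_y/n_z = −0.059171.
Intercept c from Well 1: -4.5 + 198.94 + 61.95 = 256.39.
At (10, 1299): z_contact = −1.76 − 76.86 + 256.39 = 177.76 m.
Depth below ground = 239.5 − 177.76 = 61.7 m.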